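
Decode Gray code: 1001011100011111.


Gray code: 1001011100011111
MSB stays the same: 1
Each subsequent bit = prev_binary XOR current_gray:
  B[1] = 1 XOR 0 = 1
  B[2] = 1 XOR 0 = 1
  B[3] = 1 XOR 1 = 0
  B[4] = 0 XOR 0 = 0
  B[5] = 0 XOR 1 = 1
  B[6] = 1 XOR 1 = 0
  B[7] = 0 XOR 1 = 1
  B[8] = 1 XOR 0 = 1
  B[9] = 1 XOR 0 = 1
  B[10] = 1 XOR 0 = 1
  B[11] = 1 XOR 1 = 0
  B[12] = 0 XOR 1 = 1
  B[13] = 1 XOR 1 = 0
  B[14] = 0 XOR 1 = 1
  B[15] = 1 XOR 1 = 0
= 1110010111101010 (58858 decimal)


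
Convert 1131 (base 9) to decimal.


Positional values (base 9):
  1 × 9^0 = 1 × 1 = 1
  3 × 9^1 = 3 × 9 = 27
  1 × 9^2 = 1 × 81 = 81
  1 × 9^3 = 1 × 729 = 729
Sum = 1 + 27 + 81 + 729
= 838


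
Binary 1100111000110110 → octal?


Group into 3-bit groups: 001100111000110110
  001 = 1
  100 = 4
  111 = 7
  000 = 0
  110 = 6
  110 = 6
= 0o147066


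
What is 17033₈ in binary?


Each octal digit → 3 binary bits:
  1 = 001
  7 = 111
  0 = 000
  3 = 011
  3 = 011
Concatenate: 001 111 000 011 011
= 001111000011011


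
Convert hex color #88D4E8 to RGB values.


Hex: #88D4E8
R = 88₁₆ = 136
G = D4₁₆ = 212
B = E8₁₆ = 232
= RGB(136, 212, 232)


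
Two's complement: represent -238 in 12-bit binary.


Original: 000011101110
Step 1 - Invert all bits: 111100010001
Step 2 - Add 1: 111100010001 + 1
= 111100010010 (represents -238)


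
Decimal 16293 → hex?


Divide by 16 repeatedly:
16293 ÷ 16 = 1018 remainder 5 (5)
1018 ÷ 16 = 63 remainder 10 (A)
63 ÷ 16 = 3 remainder 15 (F)
3 ÷ 16 = 0 remainder 3 (3)
Reading remainders bottom-up:
= 0x3FA5


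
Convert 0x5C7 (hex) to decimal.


Positional values:
Position 0: 7 × 16^0 = 7 × 1 = 7
Position 1: C × 16^1 = 12 × 16 = 192
Position 2: 5 × 16^2 = 5 × 256 = 1280
Sum = 7 + 192 + 1280
= 1479


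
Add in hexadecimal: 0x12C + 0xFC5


Align and add column by column (LSB to MSB, each column mod 16 with carry):
  012C
+ 0FC5
  ----
  col 0: C(12) + 5(5) + 0 (carry in) = 17 → 1(1), carry out 1
  col 1: 2(2) + C(12) + 1 (carry in) = 15 → F(15), carry out 0
  col 2: 1(1) + F(15) + 0 (carry in) = 16 → 0(0), carry out 1
  col 3: 0(0) + 0(0) + 1 (carry in) = 1 → 1(1), carry out 0
Reading digits MSB→LSB: 10F1
Strip leading zeros: 10F1
= 0x10F1


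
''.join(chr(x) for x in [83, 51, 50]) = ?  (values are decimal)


Codes (decimal): 83 51 50
Per-code ASCII lookup:
  83  (range 65-90: uppercase, 83 - 65 = 18) → 'S'
  51  (range 48-57: digits, 51 - 48 = 3) → '3'
  50  (range 48-57: digits, 50 - 48 = 2) → '2'
= 'S32'


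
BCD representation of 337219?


Each digit → 4-bit binary:
  3 → 0011
  3 → 0011
  7 → 0111
  2 → 0010
  1 → 0001
  9 → 1001
= 0011 0011 0111 0010 0001 1001


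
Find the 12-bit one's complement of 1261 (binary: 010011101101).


Original: 010011101101
Invert all bits:
  bit 0: 0 → 1
  bit 1: 1 → 0
  bit 2: 0 → 1
  bit 3: 0 → 1
  bit 4: 1 → 0
  bit 5: 1 → 0
  bit 6: 1 → 0
  bit 7: 0 → 1
  bit 8: 1 → 0
  bit 9: 1 → 0
  bit 10: 0 → 1
  bit 11: 1 → 0
= 101100010010


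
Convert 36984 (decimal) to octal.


Divide by 8 repeatedly:
36984 ÷ 8 = 4623 remainder 0
4623 ÷ 8 = 577 remainder 7
577 ÷ 8 = 72 remainder 1
72 ÷ 8 = 9 remainder 0
9 ÷ 8 = 1 remainder 1
1 ÷ 8 = 0 remainder 1
Reading remainders bottom-up:
= 0o110170


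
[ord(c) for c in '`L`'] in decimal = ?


String: '`L`'  (3 characters)
Per-character ASCII lookup:
  '`': special character: '`' = 96
  'L': uppercase starts at 65: 'L' = 65 + 11 = 76
  '`': special character: '`' = 96
= 96 76 96


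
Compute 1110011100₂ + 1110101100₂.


Align and add column by column (LSB to MSB, carry propagating):
  01110011100
+ 01110101100
  -----------
  col 0: 0 + 0 + 0 (carry in) = 0 → bit 0, carry out 0
  col 1: 0 + 0 + 0 (carry in) = 0 → bit 0, carry out 0
  col 2: 1 + 1 + 0 (carry in) = 2 → bit 0, carry out 1
  col 3: 1 + 1 + 1 (carry in) = 3 → bit 1, carry out 1
  col 4: 1 + 0 + 1 (carry in) = 2 → bit 0, carry out 1
  col 5: 0 + 1 + 1 (carry in) = 2 → bit 0, carry out 1
  col 6: 0 + 0 + 1 (carry in) = 1 → bit 1, carry out 0
  col 7: 1 + 1 + 0 (carry in) = 2 → bit 0, carry out 1
  col 8: 1 + 1 + 1 (carry in) = 3 → bit 1, carry out 1
  col 9: 1 + 1 + 1 (carry in) = 3 → bit 1, carry out 1
  col 10: 0 + 0 + 1 (carry in) = 1 → bit 1, carry out 0
Reading bits MSB→LSB: 11101001000
Strip leading zeros: 11101001000
= 11101001000


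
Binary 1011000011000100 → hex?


Group into 4-bit nibbles: 1011000011000100
  1011 = B
  0000 = 0
  1100 = C
  0100 = 4
= 0xB0C4


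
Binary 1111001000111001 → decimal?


Positional values:
Bit 0: 1 × 2^0 = 1
Bit 3: 1 × 2^3 = 8
Bit 4: 1 × 2^4 = 16
Bit 5: 1 × 2^5 = 32
Bit 9: 1 × 2^9 = 512
Bit 12: 1 × 2^12 = 4096
Bit 13: 1 × 2^13 = 8192
Bit 14: 1 × 2^14 = 16384
Bit 15: 1 × 2^15 = 32768
Sum = 1 + 8 + 16 + 32 + 512 + 4096 + 8192 + 16384 + 32768
= 62009


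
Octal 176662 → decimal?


Positional values:
Position 0: 2 × 8^0 = 2
Position 1: 6 × 8^1 = 48
Position 2: 6 × 8^2 = 384
Position 3: 6 × 8^3 = 3072
Position 4: 7 × 8^4 = 28672
Position 5: 1 × 8^5 = 32768
Sum = 2 + 48 + 384 + 3072 + 28672 + 32768
= 64946


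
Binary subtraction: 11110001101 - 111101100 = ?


Align and subtract column by column (LSB to MSB, borrowing when needed):
  11110001101
- 00111101100
  -----------
  col 0: (1 - 0 borrow-in) - 0 → 1 - 0 = 1, borrow out 0
  col 1: (0 - 0 borrow-in) - 0 → 0 - 0 = 0, borrow out 0
  col 2: (1 - 0 borrow-in) - 1 → 1 - 1 = 0, borrow out 0
  col 3: (1 - 0 borrow-in) - 1 → 1 - 1 = 0, borrow out 0
  col 4: (0 - 0 borrow-in) - 0 → 0 - 0 = 0, borrow out 0
  col 5: (0 - 0 borrow-in) - 1 → borrow from next column: (0+2) - 1 = 1, borrow out 1
  col 6: (0 - 1 borrow-in) - 1 → borrow from next column: (-1+2) - 1 = 0, borrow out 1
  col 7: (1 - 1 borrow-in) - 1 → borrow from next column: (0+2) - 1 = 1, borrow out 1
  col 8: (1 - 1 borrow-in) - 1 → borrow from next column: (0+2) - 1 = 1, borrow out 1
  col 9: (1 - 1 borrow-in) - 0 → 0 - 0 = 0, borrow out 0
  col 10: (1 - 0 borrow-in) - 0 → 1 - 0 = 1, borrow out 0
Reading bits MSB→LSB: 10110100001
Strip leading zeros: 10110100001
= 10110100001


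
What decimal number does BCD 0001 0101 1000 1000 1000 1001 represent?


Each 4-bit group → digit:
  0001 → 1
  0101 → 5
  1000 → 8
  1000 → 8
  1000 → 8
  1001 → 9
= 158889


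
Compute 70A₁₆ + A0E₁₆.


Align and add column by column (LSB to MSB, each column mod 16 with carry):
  070A
+ 0A0E
  ----
  col 0: A(10) + E(14) + 0 (carry in) = 24 → 8(8), carry out 1
  col 1: 0(0) + 0(0) + 1 (carry in) = 1 → 1(1), carry out 0
  col 2: 7(7) + A(10) + 0 (carry in) = 17 → 1(1), carry out 1
  col 3: 0(0) + 0(0) + 1 (carry in) = 1 → 1(1), carry out 0
Reading digits MSB→LSB: 1118
Strip leading zeros: 1118
= 0x1118


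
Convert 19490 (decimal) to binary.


Divide by 2 repeatedly:
19490 ÷ 2 = 9745 remainder 0
9745 ÷ 2 = 4872 remainder 1
4872 ÷ 2 = 2436 remainder 0
2436 ÷ 2 = 1218 remainder 0
1218 ÷ 2 = 609 remainder 0
609 ÷ 2 = 304 remainder 1
304 ÷ 2 = 152 remainder 0
152 ÷ 2 = 76 remainder 0
76 ÷ 2 = 38 remainder 0
38 ÷ 2 = 19 remainder 0
19 ÷ 2 = 9 remainder 1
9 ÷ 2 = 4 remainder 1
4 ÷ 2 = 2 remainder 0
2 ÷ 2 = 1 remainder 0
1 ÷ 2 = 0 remainder 1
Reading remainders bottom-up:
= 100110000100010


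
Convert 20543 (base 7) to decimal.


Positional values (base 7):
  3 × 7^0 = 3 × 1 = 3
  4 × 7^1 = 4 × 7 = 28
  5 × 7^2 = 5 × 49 = 245
  0 × 7^3 = 0 × 343 = 0
  2 × 7^4 = 2 × 2401 = 4802
Sum = 3 + 28 + 245 + 0 + 4802
= 5078


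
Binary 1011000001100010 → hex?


Group into 4-bit nibbles: 1011000001100010
  1011 = B
  0000 = 0
  0110 = 6
  0010 = 2
= 0xB062


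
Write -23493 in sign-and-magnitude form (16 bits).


Sign bit: 1 (negative)
Magnitude: 23493 = 101101111000101
= 1101101111000101


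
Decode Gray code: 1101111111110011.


Gray code: 1101111111110011
MSB stays the same: 1
Each subsequent bit = prev_binary XOR current_gray:
  B[1] = 1 XOR 1 = 0
  B[2] = 0 XOR 0 = 0
  B[3] = 0 XOR 1 = 1
  B[4] = 1 XOR 1 = 0
  B[5] = 0 XOR 1 = 1
  B[6] = 1 XOR 1 = 0
  B[7] = 0 XOR 1 = 1
  B[8] = 1 XOR 1 = 0
  B[9] = 0 XOR 1 = 1
  B[10] = 1 XOR 1 = 0
  B[11] = 0 XOR 1 = 1
  B[12] = 1 XOR 0 = 1
  B[13] = 1 XOR 0 = 1
  B[14] = 1 XOR 1 = 0
  B[15] = 0 XOR 1 = 1
= 1001010101011101 (38237 decimal)


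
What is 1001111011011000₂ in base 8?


Group into 3-bit groups: 001001111011011000
  001 = 1
  001 = 1
  111 = 7
  011 = 3
  011 = 3
  000 = 0
= 0o117330


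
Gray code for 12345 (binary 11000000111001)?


Binary: 11000000111001
Gray code: G = B XOR (B >> 1)
B >> 1 = 01100000011100
11000000111001 XOR 01100000011100:
  1 XOR 0 = 1
  1 XOR 1 = 0
  0 XOR 1 = 1
  0 XOR 0 = 0
  0 XOR 0 = 0
  0 XOR 0 = 0
  0 XOR 0 = 0
  0 XOR 0 = 0
  1 XOR 0 = 1
  1 XOR 1 = 0
  1 XOR 1 = 0
  0 XOR 1 = 1
  0 XOR 0 = 0
  1 XOR 0 = 1
= 10100000100101


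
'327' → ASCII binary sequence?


String: '327'  (3 characters)
Per-character ASCII lookup:
  '3': digits start at 48: '3' = 48 + 3 = 51 → 110011
  '2': digits start at 48: '2' = 48 + 2 = 50 → 110010
  '7': digits start at 48: '7' = 48 + 7 = 55 → 110111
= 110011 110010 110111


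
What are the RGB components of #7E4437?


Hex: #7E4437
R = 7E₁₆ = 126
G = 44₁₆ = 68
B = 37₁₆ = 55
= RGB(126, 68, 55)


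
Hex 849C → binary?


Each hex digit → 4 binary bits:
  8 = 1000
  4 = 0100
  9 = 1001
  C = 1100
Concatenate: 1000 0100 1001 1100
= 1000010010011100


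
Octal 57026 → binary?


Each octal digit → 3 binary bits:
  5 = 101
  7 = 111
  0 = 000
  2 = 010
  6 = 110
Concatenate: 101 111 000 010 110
= 101111000010110


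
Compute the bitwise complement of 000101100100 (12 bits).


Original: 000101100100
Invert all bits:
  bit 0: 0 → 1
  bit 1: 0 → 1
  bit 2: 0 → 1
  bit 3: 1 → 0
  bit 4: 0 → 1
  bit 5: 1 → 0
  bit 6: 1 → 0
  bit 7: 0 → 1
  bit 8: 0 → 1
  bit 9: 1 → 0
  bit 10: 0 → 1
  bit 11: 0 → 1
= 111010011011


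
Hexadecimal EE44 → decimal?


Positional values:
Position 0: 4 × 16^0 = 4 × 1 = 4
Position 1: 4 × 16^1 = 4 × 16 = 64
Position 2: E × 16^2 = 14 × 256 = 3584
Position 3: E × 16^3 = 14 × 4096 = 57344
Sum = 4 + 64 + 3584 + 57344
= 60996


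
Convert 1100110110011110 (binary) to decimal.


Positional values:
Bit 1: 1 × 2^1 = 2
Bit 2: 1 × 2^2 = 4
Bit 3: 1 × 2^3 = 8
Bit 4: 1 × 2^4 = 16
Bit 7: 1 × 2^7 = 128
Bit 8: 1 × 2^8 = 256
Bit 10: 1 × 2^10 = 1024
Bit 11: 1 × 2^11 = 2048
Bit 14: 1 × 2^14 = 16384
Bit 15: 1 × 2^15 = 32768
Sum = 2 + 4 + 8 + 16 + 128 + 256 + 1024 + 2048 + 16384 + 32768
= 52638


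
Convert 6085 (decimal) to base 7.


Divide by 7 repeatedly:
6085 ÷ 7 = 869 remainder 2
869 ÷ 7 = 124 remainder 1
124 ÷ 7 = 17 remainder 5
17 ÷ 7 = 2 remainder 3
2 ÷ 7 = 0 remainder 2
Reading remainders bottom-up:
= 23512


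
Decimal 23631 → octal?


Divide by 8 repeatedly:
23631 ÷ 8 = 2953 remainder 7
2953 ÷ 8 = 369 remainder 1
369 ÷ 8 = 46 remainder 1
46 ÷ 8 = 5 remainder 6
5 ÷ 8 = 0 remainder 5
Reading remainders bottom-up:
= 0o56117


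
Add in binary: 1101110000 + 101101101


Align and add column by column (LSB to MSB, carry propagating):
  01101110000
+ 00101101101
  -----------
  col 0: 0 + 1 + 0 (carry in) = 1 → bit 1, carry out 0
  col 1: 0 + 0 + 0 (carry in) = 0 → bit 0, carry out 0
  col 2: 0 + 1 + 0 (carry in) = 1 → bit 1, carry out 0
  col 3: 0 + 1 + 0 (carry in) = 1 → bit 1, carry out 0
  col 4: 1 + 0 + 0 (carry in) = 1 → bit 1, carry out 0
  col 5: 1 + 1 + 0 (carry in) = 2 → bit 0, carry out 1
  col 6: 1 + 1 + 1 (carry in) = 3 → bit 1, carry out 1
  col 7: 0 + 0 + 1 (carry in) = 1 → bit 1, carry out 0
  col 8: 1 + 1 + 0 (carry in) = 2 → bit 0, carry out 1
  col 9: 1 + 0 + 1 (carry in) = 2 → bit 0, carry out 1
  col 10: 0 + 0 + 1 (carry in) = 1 → bit 1, carry out 0
Reading bits MSB→LSB: 10011011101
Strip leading zeros: 10011011101
= 10011011101


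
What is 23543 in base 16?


Divide by 16 repeatedly:
23543 ÷ 16 = 1471 remainder 7 (7)
1471 ÷ 16 = 91 remainder 15 (F)
91 ÷ 16 = 5 remainder 11 (B)
5 ÷ 16 = 0 remainder 5 (5)
Reading remainders bottom-up:
= 0x5BF7


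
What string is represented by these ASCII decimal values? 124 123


Codes (decimal): 124 123
Per-code ASCII lookup:
  124  (special character) → '|'
  123  (special character) → '{'
= '|{'


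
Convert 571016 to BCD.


Each digit → 4-bit binary:
  5 → 0101
  7 → 0111
  1 → 0001
  0 → 0000
  1 → 0001
  6 → 0110
= 0101 0111 0001 0000 0001 0110


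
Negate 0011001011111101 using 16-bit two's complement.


Original: 0011001011111101
Step 1 - Invert all bits: 1100110100000010
Step 2 - Add 1: 1100110100000010 + 1
= 1100110100000011 (represents -13053)


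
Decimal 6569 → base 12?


Divide by 12 repeatedly:
6569 ÷ 12 = 547 remainder 5
547 ÷ 12 = 45 remainder 7
45 ÷ 12 = 3 remainder 9
3 ÷ 12 = 0 remainder 3
Reading remainders bottom-up:
= 3975


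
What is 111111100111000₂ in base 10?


Positional values:
Bit 3: 1 × 2^3 = 8
Bit 4: 1 × 2^4 = 16
Bit 5: 1 × 2^5 = 32
Bit 8: 1 × 2^8 = 256
Bit 9: 1 × 2^9 = 512
Bit 10: 1 × 2^10 = 1024
Bit 11: 1 × 2^11 = 2048
Bit 12: 1 × 2^12 = 4096
Bit 13: 1 × 2^13 = 8192
Bit 14: 1 × 2^14 = 16384
Sum = 8 + 16 + 32 + 256 + 512 + 1024 + 2048 + 4096 + 8192 + 16384
= 32568


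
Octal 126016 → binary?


Each octal digit → 3 binary bits:
  1 = 001
  2 = 010
  6 = 110
  0 = 000
  1 = 001
  6 = 110
Concatenate: 001 010 110 000 001 110
= 001010110000001110


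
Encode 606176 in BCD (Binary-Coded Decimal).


Each digit → 4-bit binary:
  6 → 0110
  0 → 0000
  6 → 0110
  1 → 0001
  7 → 0111
  6 → 0110
= 0110 0000 0110 0001 0111 0110


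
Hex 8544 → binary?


Each hex digit → 4 binary bits:
  8 = 1000
  5 = 0101
  4 = 0100
  4 = 0100
Concatenate: 1000 0101 0100 0100
= 1000010101000100


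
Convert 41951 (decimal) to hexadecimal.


Divide by 16 repeatedly:
41951 ÷ 16 = 2621 remainder 15 (F)
2621 ÷ 16 = 163 remainder 13 (D)
163 ÷ 16 = 10 remainder 3 (3)
10 ÷ 16 = 0 remainder 10 (A)
Reading remainders bottom-up:
= 0xA3DF


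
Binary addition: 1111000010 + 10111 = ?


Align and add column by column (LSB to MSB, carry propagating):
  01111000010
+ 00000010111
  -----------
  col 0: 0 + 1 + 0 (carry in) = 1 → bit 1, carry out 0
  col 1: 1 + 1 + 0 (carry in) = 2 → bit 0, carry out 1
  col 2: 0 + 1 + 1 (carry in) = 2 → bit 0, carry out 1
  col 3: 0 + 0 + 1 (carry in) = 1 → bit 1, carry out 0
  col 4: 0 + 1 + 0 (carry in) = 1 → bit 1, carry out 0
  col 5: 0 + 0 + 0 (carry in) = 0 → bit 0, carry out 0
  col 6: 1 + 0 + 0 (carry in) = 1 → bit 1, carry out 0
  col 7: 1 + 0 + 0 (carry in) = 1 → bit 1, carry out 0
  col 8: 1 + 0 + 0 (carry in) = 1 → bit 1, carry out 0
  col 9: 1 + 0 + 0 (carry in) = 1 → bit 1, carry out 0
  col 10: 0 + 0 + 0 (carry in) = 0 → bit 0, carry out 0
Reading bits MSB→LSB: 01111011001
Strip leading zeros: 1111011001
= 1111011001


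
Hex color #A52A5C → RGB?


Hex: #A52A5C
R = A5₁₆ = 165
G = 2A₁₆ = 42
B = 5C₁₆ = 92
= RGB(165, 42, 92)


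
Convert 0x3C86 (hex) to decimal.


Positional values:
Position 0: 6 × 16^0 = 6 × 1 = 6
Position 1: 8 × 16^1 = 8 × 16 = 128
Position 2: C × 16^2 = 12 × 256 = 3072
Position 3: 3 × 16^3 = 3 × 4096 = 12288
Sum = 6 + 128 + 3072 + 12288
= 15494


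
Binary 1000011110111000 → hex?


Group into 4-bit nibbles: 1000011110111000
  1000 = 8
  0111 = 7
  1011 = B
  1000 = 8
= 0x87B8


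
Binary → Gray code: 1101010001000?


Binary: 1101010001000
Gray code: G = B XOR (B >> 1)
B >> 1 = 0110101000100
1101010001000 XOR 0110101000100:
  1 XOR 0 = 1
  1 XOR 1 = 0
  0 XOR 1 = 1
  1 XOR 0 = 1
  0 XOR 1 = 1
  1 XOR 0 = 1
  0 XOR 1 = 1
  0 XOR 0 = 0
  0 XOR 0 = 0
  1 XOR 0 = 1
  0 XOR 1 = 1
  0 XOR 0 = 0
  0 XOR 0 = 0
= 1011111001100


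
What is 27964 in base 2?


Divide by 2 repeatedly:
27964 ÷ 2 = 13982 remainder 0
13982 ÷ 2 = 6991 remainder 0
6991 ÷ 2 = 3495 remainder 1
3495 ÷ 2 = 1747 remainder 1
1747 ÷ 2 = 873 remainder 1
873 ÷ 2 = 436 remainder 1
436 ÷ 2 = 218 remainder 0
218 ÷ 2 = 109 remainder 0
109 ÷ 2 = 54 remainder 1
54 ÷ 2 = 27 remainder 0
27 ÷ 2 = 13 remainder 1
13 ÷ 2 = 6 remainder 1
6 ÷ 2 = 3 remainder 0
3 ÷ 2 = 1 remainder 1
1 ÷ 2 = 0 remainder 1
Reading remainders bottom-up:
= 110110100111100


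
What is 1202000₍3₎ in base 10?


Positional values (base 3):
  0 × 3^0 = 0 × 1 = 0
  0 × 3^1 = 0 × 3 = 0
  0 × 3^2 = 0 × 9 = 0
  2 × 3^3 = 2 × 27 = 54
  0 × 3^4 = 0 × 81 = 0
  2 × 3^5 = 2 × 243 = 486
  1 × 3^6 = 1 × 729 = 729
Sum = 0 + 0 + 0 + 54 + 0 + 486 + 729
= 1269


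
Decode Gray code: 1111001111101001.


Gray code: 1111001111101001
MSB stays the same: 1
Each subsequent bit = prev_binary XOR current_gray:
  B[1] = 1 XOR 1 = 0
  B[2] = 0 XOR 1 = 1
  B[3] = 1 XOR 1 = 0
  B[4] = 0 XOR 0 = 0
  B[5] = 0 XOR 0 = 0
  B[6] = 0 XOR 1 = 1
  B[7] = 1 XOR 1 = 0
  B[8] = 0 XOR 1 = 1
  B[9] = 1 XOR 1 = 0
  B[10] = 0 XOR 1 = 1
  B[11] = 1 XOR 0 = 1
  B[12] = 1 XOR 1 = 0
  B[13] = 0 XOR 0 = 0
  B[14] = 0 XOR 0 = 0
  B[15] = 0 XOR 1 = 1
= 1010001010110001 (41649 decimal)


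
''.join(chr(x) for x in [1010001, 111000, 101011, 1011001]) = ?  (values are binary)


Codes (binary): 1010001 111000 101011 1011001
Per-code ASCII lookup:
  1010001 = 81  (range 65-90: uppercase, 81 - 65 = 16) → 'Q'
  111000 = 56  (range 48-57: digits, 56 - 48 = 8) → '8'
  101011 = 43  (special character) → '+'
  1011001 = 89  (range 65-90: uppercase, 89 - 65 = 24) → 'Y'
= 'Q8+Y'


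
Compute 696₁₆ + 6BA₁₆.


Align and add column by column (LSB to MSB, each column mod 16 with carry):
  0696
+ 06BA
  ----
  col 0: 6(6) + A(10) + 0 (carry in) = 16 → 0(0), carry out 1
  col 1: 9(9) + B(11) + 1 (carry in) = 21 → 5(5), carry out 1
  col 2: 6(6) + 6(6) + 1 (carry in) = 13 → D(13), carry out 0
  col 3: 0(0) + 0(0) + 0 (carry in) = 0 → 0(0), carry out 0
Reading digits MSB→LSB: 0D50
Strip leading zeros: D50
= 0xD50


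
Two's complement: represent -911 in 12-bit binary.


Original: 001110001111
Step 1 - Invert all bits: 110001110000
Step 2 - Add 1: 110001110000 + 1
= 110001110001 (represents -911)


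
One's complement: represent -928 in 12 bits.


Original: 001110100000
Invert all bits:
  bit 0: 0 → 1
  bit 1: 0 → 1
  bit 2: 1 → 0
  bit 3: 1 → 0
  bit 4: 1 → 0
  bit 5: 0 → 1
  bit 6: 1 → 0
  bit 7: 0 → 1
  bit 8: 0 → 1
  bit 9: 0 → 1
  bit 10: 0 → 1
  bit 11: 0 → 1
= 110001011111


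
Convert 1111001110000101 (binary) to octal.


Group into 3-bit groups: 001111001110000101
  001 = 1
  111 = 7
  001 = 1
  110 = 6
  000 = 0
  101 = 5
= 0o171605


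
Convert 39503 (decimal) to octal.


Divide by 8 repeatedly:
39503 ÷ 8 = 4937 remainder 7
4937 ÷ 8 = 617 remainder 1
617 ÷ 8 = 77 remainder 1
77 ÷ 8 = 9 remainder 5
9 ÷ 8 = 1 remainder 1
1 ÷ 8 = 0 remainder 1
Reading remainders bottom-up:
= 0o115117


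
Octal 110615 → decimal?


Positional values:
Position 0: 5 × 8^0 = 5
Position 1: 1 × 8^1 = 8
Position 2: 6 × 8^2 = 384
Position 3: 0 × 8^3 = 0
Position 4: 1 × 8^4 = 4096
Position 5: 1 × 8^5 = 32768
Sum = 5 + 8 + 384 + 0 + 4096 + 32768
= 37261


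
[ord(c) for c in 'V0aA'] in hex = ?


String: 'V0aA'  (4 characters)
Per-character ASCII lookup:
  'V': uppercase starts at 65: 'V' = 65 + 21 = 86 → 0x56
  '0': digits start at 48: '0' = 48 + 0 = 48 → 0x30
  'a': lowercase starts at 97: 'a' = 97 + 0 = 97 → 0x61
  'A': uppercase starts at 65: 'A' = 65 + 0 = 65 → 0x41
= 0x56 0x30 0x61 0x41


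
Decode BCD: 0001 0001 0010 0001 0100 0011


Each 4-bit group → digit:
  0001 → 1
  0001 → 1
  0010 → 2
  0001 → 1
  0100 → 4
  0011 → 3
= 112143


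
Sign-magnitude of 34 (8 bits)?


Sign bit: 0 (positive)
Magnitude: 34 = 0100010
= 00100010


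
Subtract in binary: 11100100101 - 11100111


Align and subtract column by column (LSB to MSB, borrowing when needed):
  11100100101
- 00011100111
  -----------
  col 0: (1 - 0 borrow-in) - 1 → 1 - 1 = 0, borrow out 0
  col 1: (0 - 0 borrow-in) - 1 → borrow from next column: (0+2) - 1 = 1, borrow out 1
  col 2: (1 - 1 borrow-in) - 1 → borrow from next column: (0+2) - 1 = 1, borrow out 1
  col 3: (0 - 1 borrow-in) - 0 → borrow from next column: (-1+2) - 0 = 1, borrow out 1
  col 4: (0 - 1 borrow-in) - 0 → borrow from next column: (-1+2) - 0 = 1, borrow out 1
  col 5: (1 - 1 borrow-in) - 1 → borrow from next column: (0+2) - 1 = 1, borrow out 1
  col 6: (0 - 1 borrow-in) - 1 → borrow from next column: (-1+2) - 1 = 0, borrow out 1
  col 7: (0 - 1 borrow-in) - 1 → borrow from next column: (-1+2) - 1 = 0, borrow out 1
  col 8: (1 - 1 borrow-in) - 0 → 0 - 0 = 0, borrow out 0
  col 9: (1 - 0 borrow-in) - 0 → 1 - 0 = 1, borrow out 0
  col 10: (1 - 0 borrow-in) - 0 → 1 - 0 = 1, borrow out 0
Reading bits MSB→LSB: 11000111110
Strip leading zeros: 11000111110
= 11000111110


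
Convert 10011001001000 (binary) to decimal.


Positional values:
Bit 3: 1 × 2^3 = 8
Bit 6: 1 × 2^6 = 64
Bit 9: 1 × 2^9 = 512
Bit 10: 1 × 2^10 = 1024
Bit 13: 1 × 2^13 = 8192
Sum = 8 + 64 + 512 + 1024 + 8192
= 9800


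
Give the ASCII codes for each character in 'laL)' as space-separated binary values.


String: 'laL)'  (4 characters)
Per-character ASCII lookup:
  'l': lowercase starts at 97: 'l' = 97 + 11 = 108 → 1101100
  'a': lowercase starts at 97: 'a' = 97 + 0 = 97 → 1100001
  'L': uppercase starts at 65: 'L' = 65 + 11 = 76 → 1001100
  ')': special character: ')' = 41 → 101001
= 1101100 1100001 1001100 101001


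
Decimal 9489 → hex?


Divide by 16 repeatedly:
9489 ÷ 16 = 593 remainder 1 (1)
593 ÷ 16 = 37 remainder 1 (1)
37 ÷ 16 = 2 remainder 5 (5)
2 ÷ 16 = 0 remainder 2 (2)
Reading remainders bottom-up:
= 0x2511


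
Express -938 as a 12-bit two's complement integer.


Original: 001110101010
Step 1 - Invert all bits: 110001010101
Step 2 - Add 1: 110001010101 + 1
= 110001010110 (represents -938)


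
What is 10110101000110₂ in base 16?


Group into 4-bit nibbles: 0010110101000110
  0010 = 2
  1101 = D
  0100 = 4
  0110 = 6
= 0x2D46


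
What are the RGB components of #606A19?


Hex: #606A19
R = 60₁₆ = 96
G = 6A₁₆ = 106
B = 19₁₆ = 25
= RGB(96, 106, 25)


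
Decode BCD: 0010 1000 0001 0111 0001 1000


Each 4-bit group → digit:
  0010 → 2
  1000 → 8
  0001 → 1
  0111 → 7
  0001 → 1
  1000 → 8
= 281718


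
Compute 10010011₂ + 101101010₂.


Align and add column by column (LSB to MSB, carry propagating):
  0010010011
+ 0101101010
  ----------
  col 0: 1 + 0 + 0 (carry in) = 1 → bit 1, carry out 0
  col 1: 1 + 1 + 0 (carry in) = 2 → bit 0, carry out 1
  col 2: 0 + 0 + 1 (carry in) = 1 → bit 1, carry out 0
  col 3: 0 + 1 + 0 (carry in) = 1 → bit 1, carry out 0
  col 4: 1 + 0 + 0 (carry in) = 1 → bit 1, carry out 0
  col 5: 0 + 1 + 0 (carry in) = 1 → bit 1, carry out 0
  col 6: 0 + 1 + 0 (carry in) = 1 → bit 1, carry out 0
  col 7: 1 + 0 + 0 (carry in) = 1 → bit 1, carry out 0
  col 8: 0 + 1 + 0 (carry in) = 1 → bit 1, carry out 0
  col 9: 0 + 0 + 0 (carry in) = 0 → bit 0, carry out 0
Reading bits MSB→LSB: 0111111101
Strip leading zeros: 111111101
= 111111101


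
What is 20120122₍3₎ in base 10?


Positional values (base 3):
  2 × 3^0 = 2 × 1 = 2
  2 × 3^1 = 2 × 3 = 6
  1 × 3^2 = 1 × 9 = 9
  0 × 3^3 = 0 × 27 = 0
  2 × 3^4 = 2 × 81 = 162
  1 × 3^5 = 1 × 243 = 243
  0 × 3^6 = 0 × 729 = 0
  2 × 3^7 = 2 × 2187 = 4374
Sum = 2 + 6 + 9 + 0 + 162 + 243 + 0 + 4374
= 4796


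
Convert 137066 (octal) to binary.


Each octal digit → 3 binary bits:
  1 = 001
  3 = 011
  7 = 111
  0 = 000
  6 = 110
  6 = 110
Concatenate: 001 011 111 000 110 110
= 001011111000110110


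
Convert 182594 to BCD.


Each digit → 4-bit binary:
  1 → 0001
  8 → 1000
  2 → 0010
  5 → 0101
  9 → 1001
  4 → 0100
= 0001 1000 0010 0101 1001 0100


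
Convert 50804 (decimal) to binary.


Divide by 2 repeatedly:
50804 ÷ 2 = 25402 remainder 0
25402 ÷ 2 = 12701 remainder 0
12701 ÷ 2 = 6350 remainder 1
6350 ÷ 2 = 3175 remainder 0
3175 ÷ 2 = 1587 remainder 1
1587 ÷ 2 = 793 remainder 1
793 ÷ 2 = 396 remainder 1
396 ÷ 2 = 198 remainder 0
198 ÷ 2 = 99 remainder 0
99 ÷ 2 = 49 remainder 1
49 ÷ 2 = 24 remainder 1
24 ÷ 2 = 12 remainder 0
12 ÷ 2 = 6 remainder 0
6 ÷ 2 = 3 remainder 0
3 ÷ 2 = 1 remainder 1
1 ÷ 2 = 0 remainder 1
Reading remainders bottom-up:
= 1100011001110100


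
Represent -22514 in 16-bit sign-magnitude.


Sign bit: 1 (negative)
Magnitude: 22514 = 101011111110010
= 1101011111110010


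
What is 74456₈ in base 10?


Positional values:
Position 0: 6 × 8^0 = 6
Position 1: 5 × 8^1 = 40
Position 2: 4 × 8^2 = 256
Position 3: 4 × 8^3 = 2048
Position 4: 7 × 8^4 = 28672
Sum = 6 + 40 + 256 + 2048 + 28672
= 31022


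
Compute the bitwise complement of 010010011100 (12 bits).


Original: 010010011100
Invert all bits:
  bit 0: 0 → 1
  bit 1: 1 → 0
  bit 2: 0 → 1
  bit 3: 0 → 1
  bit 4: 1 → 0
  bit 5: 0 → 1
  bit 6: 0 → 1
  bit 7: 1 → 0
  bit 8: 1 → 0
  bit 9: 1 → 0
  bit 10: 0 → 1
  bit 11: 0 → 1
= 101101100011


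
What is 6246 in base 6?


Divide by 6 repeatedly:
6246 ÷ 6 = 1041 remainder 0
1041 ÷ 6 = 173 remainder 3
173 ÷ 6 = 28 remainder 5
28 ÷ 6 = 4 remainder 4
4 ÷ 6 = 0 remainder 4
Reading remainders bottom-up:
= 44530


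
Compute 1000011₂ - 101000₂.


Align and subtract column by column (LSB to MSB, borrowing when needed):
  1000011
- 0101000
  -------
  col 0: (1 - 0 borrow-in) - 0 → 1 - 0 = 1, borrow out 0
  col 1: (1 - 0 borrow-in) - 0 → 1 - 0 = 1, borrow out 0
  col 2: (0 - 0 borrow-in) - 0 → 0 - 0 = 0, borrow out 0
  col 3: (0 - 0 borrow-in) - 1 → borrow from next column: (0+2) - 1 = 1, borrow out 1
  col 4: (0 - 1 borrow-in) - 0 → borrow from next column: (-1+2) - 0 = 1, borrow out 1
  col 5: (0 - 1 borrow-in) - 1 → borrow from next column: (-1+2) - 1 = 0, borrow out 1
  col 6: (1 - 1 borrow-in) - 0 → 0 - 0 = 0, borrow out 0
Reading bits MSB→LSB: 0011011
Strip leading zeros: 11011
= 11011


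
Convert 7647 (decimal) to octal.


Divide by 8 repeatedly:
7647 ÷ 8 = 955 remainder 7
955 ÷ 8 = 119 remainder 3
119 ÷ 8 = 14 remainder 7
14 ÷ 8 = 1 remainder 6
1 ÷ 8 = 0 remainder 1
Reading remainders bottom-up:
= 0o16737


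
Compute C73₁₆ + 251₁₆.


Align and add column by column (LSB to MSB, each column mod 16 with carry):
  0C73
+ 0251
  ----
  col 0: 3(3) + 1(1) + 0 (carry in) = 4 → 4(4), carry out 0
  col 1: 7(7) + 5(5) + 0 (carry in) = 12 → C(12), carry out 0
  col 2: C(12) + 2(2) + 0 (carry in) = 14 → E(14), carry out 0
  col 3: 0(0) + 0(0) + 0 (carry in) = 0 → 0(0), carry out 0
Reading digits MSB→LSB: 0EC4
Strip leading zeros: EC4
= 0xEC4


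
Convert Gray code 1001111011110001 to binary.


Gray code: 1001111011110001
MSB stays the same: 1
Each subsequent bit = prev_binary XOR current_gray:
  B[1] = 1 XOR 0 = 1
  B[2] = 1 XOR 0 = 1
  B[3] = 1 XOR 1 = 0
  B[4] = 0 XOR 1 = 1
  B[5] = 1 XOR 1 = 0
  B[6] = 0 XOR 1 = 1
  B[7] = 1 XOR 0 = 1
  B[8] = 1 XOR 1 = 0
  B[9] = 0 XOR 1 = 1
  B[10] = 1 XOR 1 = 0
  B[11] = 0 XOR 1 = 1
  B[12] = 1 XOR 0 = 1
  B[13] = 1 XOR 0 = 1
  B[14] = 1 XOR 0 = 1
  B[15] = 1 XOR 1 = 0
= 1110101101011110 (60254 decimal)


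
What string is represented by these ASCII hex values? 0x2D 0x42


Codes (hex): 0x2D 0x42
Per-code ASCII lookup:
  0x2D = 45  (special character) → '-'
  0x42 = 66  (range 65-90: uppercase, 66 - 65 = 1) → 'B'
= '-B'


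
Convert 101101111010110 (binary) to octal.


Group into 3-bit groups: 101101111010110
  101 = 5
  101 = 5
  111 = 7
  010 = 2
  110 = 6
= 0o55726


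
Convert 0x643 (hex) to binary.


Each hex digit → 4 binary bits:
  6 = 0110
  4 = 0100
  3 = 0011
Concatenate: 0110 0100 0011
= 011001000011


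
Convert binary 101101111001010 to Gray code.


Binary: 101101111001010
Gray code: G = B XOR (B >> 1)
B >> 1 = 010110111100101
101101111001010 XOR 010110111100101:
  1 XOR 0 = 1
  0 XOR 1 = 1
  1 XOR 0 = 1
  1 XOR 1 = 0
  0 XOR 1 = 1
  1 XOR 0 = 1
  1 XOR 1 = 0
  1 XOR 1 = 0
  1 XOR 1 = 0
  0 XOR 1 = 1
  0 XOR 0 = 0
  1 XOR 0 = 1
  0 XOR 1 = 1
  1 XOR 0 = 1
  0 XOR 1 = 1
= 111011000101111


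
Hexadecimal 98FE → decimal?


Positional values:
Position 0: E × 16^0 = 14 × 1 = 14
Position 1: F × 16^1 = 15 × 16 = 240
Position 2: 8 × 16^2 = 8 × 256 = 2048
Position 3: 9 × 16^3 = 9 × 4096 = 36864
Sum = 14 + 240 + 2048 + 36864
= 39166


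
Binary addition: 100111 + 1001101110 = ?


Align and add column by column (LSB to MSB, carry propagating):
  00000100111
+ 01001101110
  -----------
  col 0: 1 + 0 + 0 (carry in) = 1 → bit 1, carry out 0
  col 1: 1 + 1 + 0 (carry in) = 2 → bit 0, carry out 1
  col 2: 1 + 1 + 1 (carry in) = 3 → bit 1, carry out 1
  col 3: 0 + 1 + 1 (carry in) = 2 → bit 0, carry out 1
  col 4: 0 + 0 + 1 (carry in) = 1 → bit 1, carry out 0
  col 5: 1 + 1 + 0 (carry in) = 2 → bit 0, carry out 1
  col 6: 0 + 1 + 1 (carry in) = 2 → bit 0, carry out 1
  col 7: 0 + 0 + 1 (carry in) = 1 → bit 1, carry out 0
  col 8: 0 + 0 + 0 (carry in) = 0 → bit 0, carry out 0
  col 9: 0 + 1 + 0 (carry in) = 1 → bit 1, carry out 0
  col 10: 0 + 0 + 0 (carry in) = 0 → bit 0, carry out 0
Reading bits MSB→LSB: 01010010101
Strip leading zeros: 1010010101
= 1010010101


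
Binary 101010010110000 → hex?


Group into 4-bit nibbles: 0101010010110000
  0101 = 5
  0100 = 4
  1011 = B
  0000 = 0
= 0x54B0


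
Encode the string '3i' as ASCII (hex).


String: '3i'  (2 characters)
Per-character ASCII lookup:
  '3': digits start at 48: '3' = 48 + 3 = 51 → 0x33
  'i': lowercase starts at 97: 'i' = 97 + 8 = 105 → 0x69
= 0x33 0x69


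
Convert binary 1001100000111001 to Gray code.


Binary: 1001100000111001
Gray code: G = B XOR (B >> 1)
B >> 1 = 0100110000011100
1001100000111001 XOR 0100110000011100:
  1 XOR 0 = 1
  0 XOR 1 = 1
  0 XOR 0 = 0
  1 XOR 0 = 1
  1 XOR 1 = 0
  0 XOR 1 = 1
  0 XOR 0 = 0
  0 XOR 0 = 0
  0 XOR 0 = 0
  0 XOR 0 = 0
  1 XOR 0 = 1
  1 XOR 1 = 0
  1 XOR 1 = 0
  0 XOR 1 = 1
  0 XOR 0 = 0
  1 XOR 0 = 1
= 1101010000100101


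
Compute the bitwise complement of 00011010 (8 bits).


Original: 00011010
Invert all bits:
  bit 0: 0 → 1
  bit 1: 0 → 1
  bit 2: 0 → 1
  bit 3: 1 → 0
  bit 4: 1 → 0
  bit 5: 0 → 1
  bit 6: 1 → 0
  bit 7: 0 → 1
= 11100101


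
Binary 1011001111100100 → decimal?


Positional values:
Bit 2: 1 × 2^2 = 4
Bit 5: 1 × 2^5 = 32
Bit 6: 1 × 2^6 = 64
Bit 7: 1 × 2^7 = 128
Bit 8: 1 × 2^8 = 256
Bit 9: 1 × 2^9 = 512
Bit 12: 1 × 2^12 = 4096
Bit 13: 1 × 2^13 = 8192
Bit 15: 1 × 2^15 = 32768
Sum = 4 + 32 + 64 + 128 + 256 + 512 + 4096 + 8192 + 32768
= 46052


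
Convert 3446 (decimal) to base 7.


Divide by 7 repeatedly:
3446 ÷ 7 = 492 remainder 2
492 ÷ 7 = 70 remainder 2
70 ÷ 7 = 10 remainder 0
10 ÷ 7 = 1 remainder 3
1 ÷ 7 = 0 remainder 1
Reading remainders bottom-up:
= 13022


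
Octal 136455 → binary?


Each octal digit → 3 binary bits:
  1 = 001
  3 = 011
  6 = 110
  4 = 100
  5 = 101
  5 = 101
Concatenate: 001 011 110 100 101 101
= 001011110100101101


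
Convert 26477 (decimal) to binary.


Divide by 2 repeatedly:
26477 ÷ 2 = 13238 remainder 1
13238 ÷ 2 = 6619 remainder 0
6619 ÷ 2 = 3309 remainder 1
3309 ÷ 2 = 1654 remainder 1
1654 ÷ 2 = 827 remainder 0
827 ÷ 2 = 413 remainder 1
413 ÷ 2 = 206 remainder 1
206 ÷ 2 = 103 remainder 0
103 ÷ 2 = 51 remainder 1
51 ÷ 2 = 25 remainder 1
25 ÷ 2 = 12 remainder 1
12 ÷ 2 = 6 remainder 0
6 ÷ 2 = 3 remainder 0
3 ÷ 2 = 1 remainder 1
1 ÷ 2 = 0 remainder 1
Reading remainders bottom-up:
= 110011101101101


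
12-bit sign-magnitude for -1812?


Sign bit: 1 (negative)
Magnitude: 1812 = 11100010100
= 111100010100


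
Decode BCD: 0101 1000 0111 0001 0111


Each 4-bit group → digit:
  0101 → 5
  1000 → 8
  0111 → 7
  0001 → 1
  0111 → 7
= 58717


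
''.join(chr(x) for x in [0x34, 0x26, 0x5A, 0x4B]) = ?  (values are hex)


Codes (hex): 0x34 0x26 0x5A 0x4B
Per-code ASCII lookup:
  0x34 = 52  (range 48-57: digits, 52 - 48 = 4) → '4'
  0x26 = 38  (special character) → '&'
  0x5A = 90  (range 65-90: uppercase, 90 - 65 = 25) → 'Z'
  0x4B = 75  (range 65-90: uppercase, 75 - 65 = 10) → 'K'
= '4&ZK'


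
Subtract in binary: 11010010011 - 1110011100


Align and subtract column by column (LSB to MSB, borrowing when needed):
  11010010011
- 01110011100
  -----------
  col 0: (1 - 0 borrow-in) - 0 → 1 - 0 = 1, borrow out 0
  col 1: (1 - 0 borrow-in) - 0 → 1 - 0 = 1, borrow out 0
  col 2: (0 - 0 borrow-in) - 1 → borrow from next column: (0+2) - 1 = 1, borrow out 1
  col 3: (0 - 1 borrow-in) - 1 → borrow from next column: (-1+2) - 1 = 0, borrow out 1
  col 4: (1 - 1 borrow-in) - 1 → borrow from next column: (0+2) - 1 = 1, borrow out 1
  col 5: (0 - 1 borrow-in) - 0 → borrow from next column: (-1+2) - 0 = 1, borrow out 1
  col 6: (0 - 1 borrow-in) - 0 → borrow from next column: (-1+2) - 0 = 1, borrow out 1
  col 7: (1 - 1 borrow-in) - 1 → borrow from next column: (0+2) - 1 = 1, borrow out 1
  col 8: (0 - 1 borrow-in) - 1 → borrow from next column: (-1+2) - 1 = 0, borrow out 1
  col 9: (1 - 1 borrow-in) - 1 → borrow from next column: (0+2) - 1 = 1, borrow out 1
  col 10: (1 - 1 borrow-in) - 0 → 0 - 0 = 0, borrow out 0
Reading bits MSB→LSB: 01011110111
Strip leading zeros: 1011110111
= 1011110111


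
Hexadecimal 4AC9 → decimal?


Positional values:
Position 0: 9 × 16^0 = 9 × 1 = 9
Position 1: C × 16^1 = 12 × 16 = 192
Position 2: A × 16^2 = 10 × 256 = 2560
Position 3: 4 × 16^3 = 4 × 4096 = 16384
Sum = 9 + 192 + 2560 + 16384
= 19145


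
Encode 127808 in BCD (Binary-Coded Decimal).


Each digit → 4-bit binary:
  1 → 0001
  2 → 0010
  7 → 0111
  8 → 1000
  0 → 0000
  8 → 1000
= 0001 0010 0111 1000 0000 1000


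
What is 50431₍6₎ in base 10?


Positional values (base 6):
  1 × 6^0 = 1 × 1 = 1
  3 × 6^1 = 3 × 6 = 18
  4 × 6^2 = 4 × 36 = 144
  0 × 6^3 = 0 × 216 = 0
  5 × 6^4 = 5 × 1296 = 6480
Sum = 1 + 18 + 144 + 0 + 6480
= 6643


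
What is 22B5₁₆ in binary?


Each hex digit → 4 binary bits:
  2 = 0010
  2 = 0010
  B = 1011
  5 = 0101
Concatenate: 0010 0010 1011 0101
= 0010001010110101


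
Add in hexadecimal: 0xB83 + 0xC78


Align and add column by column (LSB to MSB, each column mod 16 with carry):
  0B83
+ 0C78
  ----
  col 0: 3(3) + 8(8) + 0 (carry in) = 11 → B(11), carry out 0
  col 1: 8(8) + 7(7) + 0 (carry in) = 15 → F(15), carry out 0
  col 2: B(11) + C(12) + 0 (carry in) = 23 → 7(7), carry out 1
  col 3: 0(0) + 0(0) + 1 (carry in) = 1 → 1(1), carry out 0
Reading digits MSB→LSB: 17FB
Strip leading zeros: 17FB
= 0x17FB


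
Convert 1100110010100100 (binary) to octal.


Group into 3-bit groups: 001100110010100100
  001 = 1
  100 = 4
  110 = 6
  010 = 2
  100 = 4
  100 = 4
= 0o146244


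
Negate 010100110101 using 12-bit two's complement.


Original: 010100110101
Step 1 - Invert all bits: 101011001010
Step 2 - Add 1: 101011001010 + 1
= 101011001011 (represents -1333)


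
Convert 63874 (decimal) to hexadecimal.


Divide by 16 repeatedly:
63874 ÷ 16 = 3992 remainder 2 (2)
3992 ÷ 16 = 249 remainder 8 (8)
249 ÷ 16 = 15 remainder 9 (9)
15 ÷ 16 = 0 remainder 15 (F)
Reading remainders bottom-up:
= 0xF982


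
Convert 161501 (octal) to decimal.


Positional values:
Position 0: 1 × 8^0 = 1
Position 1: 0 × 8^1 = 0
Position 2: 5 × 8^2 = 320
Position 3: 1 × 8^3 = 512
Position 4: 6 × 8^4 = 24576
Position 5: 1 × 8^5 = 32768
Sum = 1 + 0 + 320 + 512 + 24576 + 32768
= 58177


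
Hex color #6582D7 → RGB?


Hex: #6582D7
R = 65₁₆ = 101
G = 82₁₆ = 130
B = D7₁₆ = 215
= RGB(101, 130, 215)


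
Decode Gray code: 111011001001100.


Gray code: 111011001001100
MSB stays the same: 1
Each subsequent bit = prev_binary XOR current_gray:
  B[1] = 1 XOR 1 = 0
  B[2] = 0 XOR 1 = 1
  B[3] = 1 XOR 0 = 1
  B[4] = 1 XOR 1 = 0
  B[5] = 0 XOR 1 = 1
  B[6] = 1 XOR 0 = 1
  B[7] = 1 XOR 0 = 1
  B[8] = 1 XOR 1 = 0
  B[9] = 0 XOR 0 = 0
  B[10] = 0 XOR 0 = 0
  B[11] = 0 XOR 1 = 1
  B[12] = 1 XOR 1 = 0
  B[13] = 0 XOR 0 = 0
  B[14] = 0 XOR 0 = 0
= 101101110001000 (23432 decimal)


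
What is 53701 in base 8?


Divide by 8 repeatedly:
53701 ÷ 8 = 6712 remainder 5
6712 ÷ 8 = 839 remainder 0
839 ÷ 8 = 104 remainder 7
104 ÷ 8 = 13 remainder 0
13 ÷ 8 = 1 remainder 5
1 ÷ 8 = 0 remainder 1
Reading remainders bottom-up:
= 0o150705


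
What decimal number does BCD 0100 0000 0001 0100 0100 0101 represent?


Each 4-bit group → digit:
  0100 → 4
  0000 → 0
  0001 → 1
  0100 → 4
  0100 → 4
  0101 → 5
= 401445


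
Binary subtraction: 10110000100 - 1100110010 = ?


Align and subtract column by column (LSB to MSB, borrowing when needed):
  10110000100
- 01100110010
  -----------
  col 0: (0 - 0 borrow-in) - 0 → 0 - 0 = 0, borrow out 0
  col 1: (0 - 0 borrow-in) - 1 → borrow from next column: (0+2) - 1 = 1, borrow out 1
  col 2: (1 - 1 borrow-in) - 0 → 0 - 0 = 0, borrow out 0
  col 3: (0 - 0 borrow-in) - 0 → 0 - 0 = 0, borrow out 0
  col 4: (0 - 0 borrow-in) - 1 → borrow from next column: (0+2) - 1 = 1, borrow out 1
  col 5: (0 - 1 borrow-in) - 1 → borrow from next column: (-1+2) - 1 = 0, borrow out 1
  col 6: (0 - 1 borrow-in) - 0 → borrow from next column: (-1+2) - 0 = 1, borrow out 1
  col 7: (1 - 1 borrow-in) - 0 → 0 - 0 = 0, borrow out 0
  col 8: (1 - 0 borrow-in) - 1 → 1 - 1 = 0, borrow out 0
  col 9: (0 - 0 borrow-in) - 1 → borrow from next column: (0+2) - 1 = 1, borrow out 1
  col 10: (1 - 1 borrow-in) - 0 → 0 - 0 = 0, borrow out 0
Reading bits MSB→LSB: 01001010010
Strip leading zeros: 1001010010
= 1001010010


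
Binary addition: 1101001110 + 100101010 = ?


Align and add column by column (LSB to MSB, carry propagating):
  01101001110
+ 00100101010
  -----------
  col 0: 0 + 0 + 0 (carry in) = 0 → bit 0, carry out 0
  col 1: 1 + 1 + 0 (carry in) = 2 → bit 0, carry out 1
  col 2: 1 + 0 + 1 (carry in) = 2 → bit 0, carry out 1
  col 3: 1 + 1 + 1 (carry in) = 3 → bit 1, carry out 1
  col 4: 0 + 0 + 1 (carry in) = 1 → bit 1, carry out 0
  col 5: 0 + 1 + 0 (carry in) = 1 → bit 1, carry out 0
  col 6: 1 + 0 + 0 (carry in) = 1 → bit 1, carry out 0
  col 7: 0 + 0 + 0 (carry in) = 0 → bit 0, carry out 0
  col 8: 1 + 1 + 0 (carry in) = 2 → bit 0, carry out 1
  col 9: 1 + 0 + 1 (carry in) = 2 → bit 0, carry out 1
  col 10: 0 + 0 + 1 (carry in) = 1 → bit 1, carry out 0
Reading bits MSB→LSB: 10001111000
Strip leading zeros: 10001111000
= 10001111000


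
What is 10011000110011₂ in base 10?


Positional values:
Bit 0: 1 × 2^0 = 1
Bit 1: 1 × 2^1 = 2
Bit 4: 1 × 2^4 = 16
Bit 5: 1 × 2^5 = 32
Bit 9: 1 × 2^9 = 512
Bit 10: 1 × 2^10 = 1024
Bit 13: 1 × 2^13 = 8192
Sum = 1 + 2 + 16 + 32 + 512 + 1024 + 8192
= 9779


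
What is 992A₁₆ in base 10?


Positional values:
Position 0: A × 16^0 = 10 × 1 = 10
Position 1: 2 × 16^1 = 2 × 16 = 32
Position 2: 9 × 16^2 = 9 × 256 = 2304
Position 3: 9 × 16^3 = 9 × 4096 = 36864
Sum = 10 + 32 + 2304 + 36864
= 39210


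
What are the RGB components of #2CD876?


Hex: #2CD876
R = 2C₁₆ = 44
G = D8₁₆ = 216
B = 76₁₆ = 118
= RGB(44, 216, 118)


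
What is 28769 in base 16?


Divide by 16 repeatedly:
28769 ÷ 16 = 1798 remainder 1 (1)
1798 ÷ 16 = 112 remainder 6 (6)
112 ÷ 16 = 7 remainder 0 (0)
7 ÷ 16 = 0 remainder 7 (7)
Reading remainders bottom-up:
= 0x7061


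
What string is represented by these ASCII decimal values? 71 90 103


Codes (decimal): 71 90 103
Per-code ASCII lookup:
  71  (range 65-90: uppercase, 71 - 65 = 6) → 'G'
  90  (range 65-90: uppercase, 90 - 65 = 25) → 'Z'
  103  (range 97-122: lowercase, 103 - 97 = 6) → 'g'
= 'GZg'
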